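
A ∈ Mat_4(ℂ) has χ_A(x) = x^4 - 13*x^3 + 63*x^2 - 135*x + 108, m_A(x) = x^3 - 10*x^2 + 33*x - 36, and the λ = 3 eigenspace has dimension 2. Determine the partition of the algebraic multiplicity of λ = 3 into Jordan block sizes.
Block sizes for λ = 3: [2, 1]

Step 1 — from the characteristic polynomial, algebraic multiplicity of λ = 3 is 3. From dim ker(A − (3)·I) = 2, there are exactly 2 Jordan blocks for λ = 3.
Step 2 — from the minimal polynomial, the factor (x − 3)^2 tells us the largest block for λ = 3 has size 2.
Step 3 — with total size 3, 2 blocks, and largest block 2, the block sizes (in nonincreasing order) are [2, 1].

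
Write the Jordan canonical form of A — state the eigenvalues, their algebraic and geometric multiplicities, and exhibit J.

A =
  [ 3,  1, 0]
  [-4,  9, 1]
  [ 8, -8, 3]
J_3(5)

The characteristic polynomial is
  det(x·I − A) = x^3 - 15*x^2 + 75*x - 125 = (x - 5)^3

Eigenvalues and multiplicities (the geometric multiplicity of λ is n − rank(A − λI), which equals the number of Jordan blocks for λ):
  λ = 5: algebraic multiplicity = 3, geometric multiplicity = 1

Determining the block sizes for each eigenvalue:
  λ = 5: one block (gm = 1), so the single block has size am = 3 → block sizes [3]

Assembling the blocks gives a Jordan form
J =
  [5, 1, 0]
  [0, 5, 1]
  [0, 0, 5]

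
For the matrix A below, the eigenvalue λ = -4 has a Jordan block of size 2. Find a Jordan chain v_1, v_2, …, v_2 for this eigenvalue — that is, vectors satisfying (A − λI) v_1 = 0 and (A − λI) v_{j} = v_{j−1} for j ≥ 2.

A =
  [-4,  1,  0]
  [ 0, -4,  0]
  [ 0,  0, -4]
A Jordan chain for λ = -4 of length 2:
v_1 = (1, 0, 0)ᵀ
v_2 = (0, 1, 0)ᵀ

Let N = A − (-4)·I. We want v_2 with N^2 v_2 = 0 but N^1 v_2 ≠ 0; then v_{j-1} := N · v_j for j = 2, …, 2.

Pick v_2 = (0, 1, 0)ᵀ.
Then v_1 = N · v_2 = (1, 0, 0)ᵀ.

Sanity check: (A − (-4)·I) v_1 = (0, 0, 0)ᵀ = 0. ✓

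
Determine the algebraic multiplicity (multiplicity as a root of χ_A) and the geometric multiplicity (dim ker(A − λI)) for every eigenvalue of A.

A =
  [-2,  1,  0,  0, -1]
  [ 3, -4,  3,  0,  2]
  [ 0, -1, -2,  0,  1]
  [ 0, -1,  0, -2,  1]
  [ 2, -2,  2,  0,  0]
λ = -2: alg = 5, geom = 3

Step 1 — factor the characteristic polynomial to read off the algebraic multiplicities:
  χ_A(x) = (x + 2)^5

Step 2 — compute geometric multiplicities via the rank-nullity identity g(λ) = n − rank(A − λI):
  rank(A − (-2)·I) = 2, so dim ker(A − (-2)·I) = n − 2 = 3

Summary:
  λ = -2: algebraic multiplicity = 5, geometric multiplicity = 3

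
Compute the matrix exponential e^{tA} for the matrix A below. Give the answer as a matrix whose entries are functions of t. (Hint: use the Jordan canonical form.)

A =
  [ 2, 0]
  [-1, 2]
e^{tA} =
  [exp(2*t), 0]
  [-t*exp(2*t), exp(2*t)]

Strategy: write A = P · J · P⁻¹ where J is a Jordan canonical form, so e^{tA} = P · e^{tJ} · P⁻¹, and e^{tJ} can be computed block-by-block.

A has Jordan form
J =
  [2, 1]
  [0, 2]
(up to reordering of blocks).

Per-block formulas:
  For a 2×2 Jordan block J_2(2): exp(t · J_2(2)) = e^(2t)·(I + t·N), where N is the 2×2 nilpotent shift.

After assembling e^{tJ} and conjugating by P, we get:

e^{tA} =
  [exp(2*t), 0]
  [-t*exp(2*t), exp(2*t)]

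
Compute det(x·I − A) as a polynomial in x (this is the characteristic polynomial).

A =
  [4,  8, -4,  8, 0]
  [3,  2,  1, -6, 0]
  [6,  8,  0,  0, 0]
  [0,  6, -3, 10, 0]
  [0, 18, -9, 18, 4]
x^5 - 20*x^4 + 160*x^3 - 640*x^2 + 1280*x - 1024

Expanding det(x·I − A) (e.g. by cofactor expansion or by noting that A is similar to its Jordan form J, which has the same characteristic polynomial as A) gives
  χ_A(x) = x^5 - 20*x^4 + 160*x^3 - 640*x^2 + 1280*x - 1024
which factors as (x - 4)^5. The eigenvalues (with algebraic multiplicities) are λ = 4 with multiplicity 5.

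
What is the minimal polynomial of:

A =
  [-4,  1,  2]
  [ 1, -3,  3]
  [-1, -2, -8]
x^3 + 15*x^2 + 75*x + 125

The characteristic polynomial is χ_A(x) = (x + 5)^3, so the eigenvalues are known. The minimal polynomial is
  m_A(x) = Π_λ (x − λ)^{k_λ}
where k_λ is the size of the *largest* Jordan block for λ (equivalently, the smallest k with (A − λI)^k v = 0 for every generalised eigenvector v of λ).

  λ = -5: largest Jordan block has size 3, contributing (x + 5)^3

So m_A(x) = (x + 5)^3 = x^3 + 15*x^2 + 75*x + 125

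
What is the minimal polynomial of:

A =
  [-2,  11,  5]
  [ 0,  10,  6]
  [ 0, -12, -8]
x^3 - 12*x - 16

The characteristic polynomial is χ_A(x) = (x - 4)*(x + 2)^2, so the eigenvalues are known. The minimal polynomial is
  m_A(x) = Π_λ (x − λ)^{k_λ}
where k_λ is the size of the *largest* Jordan block for λ (equivalently, the smallest k with (A − λI)^k v = 0 for every generalised eigenvector v of λ).

  λ = -2: largest Jordan block has size 2, contributing (x + 2)^2
  λ = 4: largest Jordan block has size 1, contributing (x − 4)

So m_A(x) = (x - 4)*(x + 2)^2 = x^3 - 12*x - 16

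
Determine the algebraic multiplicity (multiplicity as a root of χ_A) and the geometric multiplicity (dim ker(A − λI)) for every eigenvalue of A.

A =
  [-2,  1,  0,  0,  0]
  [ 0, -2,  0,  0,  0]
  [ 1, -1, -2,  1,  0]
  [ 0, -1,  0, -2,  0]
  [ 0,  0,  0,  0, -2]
λ = -2: alg = 5, geom = 3

Step 1 — factor the characteristic polynomial to read off the algebraic multiplicities:
  χ_A(x) = (x + 2)^5

Step 2 — compute geometric multiplicities via the rank-nullity identity g(λ) = n − rank(A − λI):
  rank(A − (-2)·I) = 2, so dim ker(A − (-2)·I) = n − 2 = 3

Summary:
  λ = -2: algebraic multiplicity = 5, geometric multiplicity = 3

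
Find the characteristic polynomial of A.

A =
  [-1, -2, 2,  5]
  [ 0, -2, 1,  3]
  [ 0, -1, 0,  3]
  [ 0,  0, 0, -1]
x^4 + 4*x^3 + 6*x^2 + 4*x + 1

Expanding det(x·I − A) (e.g. by cofactor expansion or by noting that A is similar to its Jordan form J, which has the same characteristic polynomial as A) gives
  χ_A(x) = x^4 + 4*x^3 + 6*x^2 + 4*x + 1
which factors as (x + 1)^4. The eigenvalues (with algebraic multiplicities) are λ = -1 with multiplicity 4.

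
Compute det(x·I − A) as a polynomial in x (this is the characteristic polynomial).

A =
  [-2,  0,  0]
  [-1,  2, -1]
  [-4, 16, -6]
x^3 + 6*x^2 + 12*x + 8

Expanding det(x·I − A) (e.g. by cofactor expansion or by noting that A is similar to its Jordan form J, which has the same characteristic polynomial as A) gives
  χ_A(x) = x^3 + 6*x^2 + 12*x + 8
which factors as (x + 2)^3. The eigenvalues (with algebraic multiplicities) are λ = -2 with multiplicity 3.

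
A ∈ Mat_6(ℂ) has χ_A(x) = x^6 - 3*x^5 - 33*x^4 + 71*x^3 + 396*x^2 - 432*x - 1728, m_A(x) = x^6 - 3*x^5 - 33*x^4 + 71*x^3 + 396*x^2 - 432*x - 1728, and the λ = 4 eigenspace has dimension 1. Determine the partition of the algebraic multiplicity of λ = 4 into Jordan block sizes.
Block sizes for λ = 4: [3]

Step 1 — from the characteristic polynomial, algebraic multiplicity of λ = 4 is 3. From dim ker(A − (4)·I) = 1, there are exactly 1 Jordan blocks for λ = 4.
Step 2 — from the minimal polynomial, the factor (x − 4)^3 tells us the largest block for λ = 4 has size 3.
Step 3 — with total size 3, 1 blocks, and largest block 3, the block sizes (in nonincreasing order) are [3].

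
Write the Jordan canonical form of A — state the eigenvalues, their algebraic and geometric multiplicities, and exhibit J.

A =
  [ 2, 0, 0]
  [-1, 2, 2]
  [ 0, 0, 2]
J_2(2) ⊕ J_1(2)

The characteristic polynomial is
  det(x·I − A) = x^3 - 6*x^2 + 12*x - 8 = (x - 2)^3

Eigenvalues and multiplicities (the geometric multiplicity of λ is n − rank(A − λI), which equals the number of Jordan blocks for λ):
  λ = 2: algebraic multiplicity = 3, geometric multiplicity = 2

Determining the block sizes for each eigenvalue:
  λ = 2: 2 blocks summing to 3 forces exactly one block of size 2 and the rest size 1 → block sizes [2, 1]

Assembling the blocks gives a Jordan form
J =
  [2, 1, 0]
  [0, 2, 0]
  [0, 0, 2]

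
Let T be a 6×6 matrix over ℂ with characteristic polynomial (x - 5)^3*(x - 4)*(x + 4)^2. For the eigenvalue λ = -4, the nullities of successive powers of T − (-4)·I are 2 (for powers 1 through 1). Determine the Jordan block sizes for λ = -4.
Block sizes for λ = -4: [1, 1]

From the dimensions of kernels of powers, the number of Jordan blocks of size at least j is d_j − d_{j−1} where d_j = dim ker(N^j) (with d_0 = 0). Computing the differences gives [2].
The number of blocks of size exactly k is (#blocks of size ≥ k) − (#blocks of size ≥ k + 1), so the partition is: 2 block(s) of size 1.
In nonincreasing order the block sizes are [1, 1].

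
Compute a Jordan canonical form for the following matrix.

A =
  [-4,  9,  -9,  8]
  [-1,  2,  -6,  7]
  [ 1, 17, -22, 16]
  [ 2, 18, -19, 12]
J_3(-5) ⊕ J_1(3)

The characteristic polynomial is
  det(x·I − A) = x^4 + 12*x^3 + 30*x^2 - 100*x - 375 = (x - 3)*(x + 5)^3

Eigenvalues and multiplicities (the geometric multiplicity of λ is n − rank(A − λI), which equals the number of Jordan blocks for λ):
  λ = -5: algebraic multiplicity = 3, geometric multiplicity = 1
  λ = 3: algebraic multiplicity = 1, geometric multiplicity = 1

Determining the block sizes for each eigenvalue:
  λ = -5: one block (gm = 1), so the single block has size am = 3 → block sizes [3]
  λ = 3: one block (gm = 1), so the single block has size am = 1 → block sizes [1]

Assembling the blocks gives a Jordan form
J =
  [-5,  1,  0, 0]
  [ 0, -5,  1, 0]
  [ 0,  0, -5, 0]
  [ 0,  0,  0, 3]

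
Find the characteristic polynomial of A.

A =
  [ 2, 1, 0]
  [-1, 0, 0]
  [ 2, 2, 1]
x^3 - 3*x^2 + 3*x - 1

Expanding det(x·I − A) (e.g. by cofactor expansion or by noting that A is similar to its Jordan form J, which has the same characteristic polynomial as A) gives
  χ_A(x) = x^3 - 3*x^2 + 3*x - 1
which factors as (x - 1)^3. The eigenvalues (with algebraic multiplicities) are λ = 1 with multiplicity 3.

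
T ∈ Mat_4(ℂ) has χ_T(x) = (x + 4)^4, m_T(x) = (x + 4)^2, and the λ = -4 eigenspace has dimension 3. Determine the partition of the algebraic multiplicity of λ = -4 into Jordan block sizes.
Block sizes for λ = -4: [2, 1, 1]

Step 1 — from the characteristic polynomial, algebraic multiplicity of λ = -4 is 4. From dim ker(T − (-4)·I) = 3, there are exactly 3 Jordan blocks for λ = -4.
Step 2 — from the minimal polynomial, the factor (x + 4)^2 tells us the largest block for λ = -4 has size 2.
Step 3 — with total size 4, 3 blocks, and largest block 2, the block sizes (in nonincreasing order) are [2, 1, 1].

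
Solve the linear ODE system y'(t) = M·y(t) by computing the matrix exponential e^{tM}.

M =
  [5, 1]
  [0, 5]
e^{tM} =
  [exp(5*t), t*exp(5*t)]
  [0, exp(5*t)]

Strategy: write M = P · J · P⁻¹ where J is a Jordan canonical form, so e^{tM} = P · e^{tJ} · P⁻¹, and e^{tJ} can be computed block-by-block.

M has Jordan form
J =
  [5, 1]
  [0, 5]
(up to reordering of blocks).

Per-block formulas:
  For a 2×2 Jordan block J_2(5): exp(t · J_2(5)) = e^(5t)·(I + t·N), where N is the 2×2 nilpotent shift.

After assembling e^{tJ} and conjugating by P, we get:

e^{tM} =
  [exp(5*t), t*exp(5*t)]
  [0, exp(5*t)]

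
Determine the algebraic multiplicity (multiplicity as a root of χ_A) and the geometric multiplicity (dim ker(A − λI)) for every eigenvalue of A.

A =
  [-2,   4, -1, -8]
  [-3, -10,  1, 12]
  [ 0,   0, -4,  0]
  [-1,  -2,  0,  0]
λ = -4: alg = 4, geom = 2

Step 1 — factor the characteristic polynomial to read off the algebraic multiplicities:
  χ_A(x) = (x + 4)^4

Step 2 — compute geometric multiplicities via the rank-nullity identity g(λ) = n − rank(A − λI):
  rank(A − (-4)·I) = 2, so dim ker(A − (-4)·I) = n − 2 = 2

Summary:
  λ = -4: algebraic multiplicity = 4, geometric multiplicity = 2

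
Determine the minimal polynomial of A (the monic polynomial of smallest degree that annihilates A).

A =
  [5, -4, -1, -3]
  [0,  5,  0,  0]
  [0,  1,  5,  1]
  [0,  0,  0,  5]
x^3 - 15*x^2 + 75*x - 125

The characteristic polynomial is χ_A(x) = (x - 5)^4, so the eigenvalues are known. The minimal polynomial is
  m_A(x) = Π_λ (x − λ)^{k_λ}
where k_λ is the size of the *largest* Jordan block for λ (equivalently, the smallest k with (A − λI)^k v = 0 for every generalised eigenvector v of λ).

  λ = 5: largest Jordan block has size 3, contributing (x − 5)^3

So m_A(x) = (x - 5)^3 = x^3 - 15*x^2 + 75*x - 125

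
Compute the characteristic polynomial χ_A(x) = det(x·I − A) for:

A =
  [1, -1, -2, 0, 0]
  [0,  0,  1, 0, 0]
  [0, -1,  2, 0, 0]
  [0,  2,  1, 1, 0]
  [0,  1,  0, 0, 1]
x^5 - 5*x^4 + 10*x^3 - 10*x^2 + 5*x - 1

Expanding det(x·I − A) (e.g. by cofactor expansion or by noting that A is similar to its Jordan form J, which has the same characteristic polynomial as A) gives
  χ_A(x) = x^5 - 5*x^4 + 10*x^3 - 10*x^2 + 5*x - 1
which factors as (x - 1)^5. The eigenvalues (with algebraic multiplicities) are λ = 1 with multiplicity 5.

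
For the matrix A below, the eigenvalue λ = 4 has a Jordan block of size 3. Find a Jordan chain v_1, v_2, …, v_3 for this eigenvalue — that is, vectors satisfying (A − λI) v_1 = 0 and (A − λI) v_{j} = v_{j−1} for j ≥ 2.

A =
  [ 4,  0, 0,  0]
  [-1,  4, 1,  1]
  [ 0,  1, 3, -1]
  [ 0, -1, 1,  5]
A Jordan chain for λ = 4 of length 3:
v_1 = (0, 0, -1, 1)ᵀ
v_2 = (0, -1, 0, 0)ᵀ
v_3 = (1, 0, 0, 0)ᵀ

Let N = A − (4)·I. We want v_3 with N^3 v_3 = 0 but N^2 v_3 ≠ 0; then v_{j-1} := N · v_j for j = 3, …, 2.

Pick v_3 = (1, 0, 0, 0)ᵀ.
Then v_2 = N · v_3 = (0, -1, 0, 0)ᵀ.
Then v_1 = N · v_2 = (0, 0, -1, 1)ᵀ.

Sanity check: (A − (4)·I) v_1 = (0, 0, 0, 0)ᵀ = 0. ✓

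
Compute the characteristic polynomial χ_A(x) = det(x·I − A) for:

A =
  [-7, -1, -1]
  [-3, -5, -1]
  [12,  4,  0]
x^3 + 12*x^2 + 48*x + 64

Expanding det(x·I − A) (e.g. by cofactor expansion or by noting that A is similar to its Jordan form J, which has the same characteristic polynomial as A) gives
  χ_A(x) = x^3 + 12*x^2 + 48*x + 64
which factors as (x + 4)^3. The eigenvalues (with algebraic multiplicities) are λ = -4 with multiplicity 3.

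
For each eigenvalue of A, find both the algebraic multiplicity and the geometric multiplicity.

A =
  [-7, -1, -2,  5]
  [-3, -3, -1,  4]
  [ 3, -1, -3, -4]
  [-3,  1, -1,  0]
λ = -4: alg = 3, geom = 2; λ = -1: alg = 1, geom = 1

Step 1 — factor the characteristic polynomial to read off the algebraic multiplicities:
  χ_A(x) = (x + 1)*(x + 4)^3

Step 2 — compute geometric multiplicities via the rank-nullity identity g(λ) = n − rank(A − λI):
  rank(A − (-4)·I) = 2, so dim ker(A − (-4)·I) = n − 2 = 2
  rank(A − (-1)·I) = 3, so dim ker(A − (-1)·I) = n − 3 = 1

Summary:
  λ = -4: algebraic multiplicity = 3, geometric multiplicity = 2
  λ = -1: algebraic multiplicity = 1, geometric multiplicity = 1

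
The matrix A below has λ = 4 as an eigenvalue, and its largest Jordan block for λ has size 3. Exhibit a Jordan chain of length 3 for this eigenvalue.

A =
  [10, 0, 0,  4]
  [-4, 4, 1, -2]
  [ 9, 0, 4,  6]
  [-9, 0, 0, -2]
A Jordan chain for λ = 4 of length 3:
v_1 = (0, 3, 0, 0)ᵀ
v_2 = (6, -4, 9, -9)ᵀ
v_3 = (1, 0, 0, 0)ᵀ

Let N = A − (4)·I. We want v_3 with N^3 v_3 = 0 but N^2 v_3 ≠ 0; then v_{j-1} := N · v_j for j = 3, …, 2.

Pick v_3 = (1, 0, 0, 0)ᵀ.
Then v_2 = N · v_3 = (6, -4, 9, -9)ᵀ.
Then v_1 = N · v_2 = (0, 3, 0, 0)ᵀ.

Sanity check: (A − (4)·I) v_1 = (0, 0, 0, 0)ᵀ = 0. ✓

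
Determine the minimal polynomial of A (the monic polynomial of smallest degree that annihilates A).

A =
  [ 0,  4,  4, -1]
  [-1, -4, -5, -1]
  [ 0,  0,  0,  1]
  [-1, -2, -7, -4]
x^3 + 6*x^2 + 12*x + 8

The characteristic polynomial is χ_A(x) = (x + 2)^4, so the eigenvalues are known. The minimal polynomial is
  m_A(x) = Π_λ (x − λ)^{k_λ}
where k_λ is the size of the *largest* Jordan block for λ (equivalently, the smallest k with (A − λI)^k v = 0 for every generalised eigenvector v of λ).

  λ = -2: largest Jordan block has size 3, contributing (x + 2)^3

So m_A(x) = (x + 2)^3 = x^3 + 6*x^2 + 12*x + 8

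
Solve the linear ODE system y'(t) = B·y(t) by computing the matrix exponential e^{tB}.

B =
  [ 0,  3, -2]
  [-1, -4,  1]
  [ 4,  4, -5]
e^{tB} =
  [-t^2*exp(-3*t) + 3*t*exp(-3*t) + exp(-3*t), -t^2*exp(-3*t) + 3*t*exp(-3*t), t^2*exp(-3*t)/2 - 2*t*exp(-3*t)]
  [t^2*exp(-3*t) - t*exp(-3*t), t^2*exp(-3*t) - t*exp(-3*t) + exp(-3*t), -t^2*exp(-3*t)/2 + t*exp(-3*t)]
  [4*t*exp(-3*t), 4*t*exp(-3*t), -2*t*exp(-3*t) + exp(-3*t)]

Strategy: write B = P · J · P⁻¹ where J is a Jordan canonical form, so e^{tB} = P · e^{tJ} · P⁻¹, and e^{tJ} can be computed block-by-block.

B has Jordan form
J =
  [-3,  1,  0]
  [ 0, -3,  1]
  [ 0,  0, -3]
(up to reordering of blocks).

Per-block formulas:
  For a 3×3 Jordan block J_3(-3): exp(t · J_3(-3)) = e^(-3t)·(I + t·N + (t^2/2)·N^2), where N is the 3×3 nilpotent shift.

After assembling e^{tJ} and conjugating by P, we get:

e^{tB} =
  [-t^2*exp(-3*t) + 3*t*exp(-3*t) + exp(-3*t), -t^2*exp(-3*t) + 3*t*exp(-3*t), t^2*exp(-3*t)/2 - 2*t*exp(-3*t)]
  [t^2*exp(-3*t) - t*exp(-3*t), t^2*exp(-3*t) - t*exp(-3*t) + exp(-3*t), -t^2*exp(-3*t)/2 + t*exp(-3*t)]
  [4*t*exp(-3*t), 4*t*exp(-3*t), -2*t*exp(-3*t) + exp(-3*t)]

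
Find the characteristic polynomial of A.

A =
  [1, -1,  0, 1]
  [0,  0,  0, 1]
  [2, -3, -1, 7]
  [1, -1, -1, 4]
x^4 - 4*x^3 + 6*x^2 - 4*x + 1

Expanding det(x·I − A) (e.g. by cofactor expansion or by noting that A is similar to its Jordan form J, which has the same characteristic polynomial as A) gives
  χ_A(x) = x^4 - 4*x^3 + 6*x^2 - 4*x + 1
which factors as (x - 1)^4. The eigenvalues (with algebraic multiplicities) are λ = 1 with multiplicity 4.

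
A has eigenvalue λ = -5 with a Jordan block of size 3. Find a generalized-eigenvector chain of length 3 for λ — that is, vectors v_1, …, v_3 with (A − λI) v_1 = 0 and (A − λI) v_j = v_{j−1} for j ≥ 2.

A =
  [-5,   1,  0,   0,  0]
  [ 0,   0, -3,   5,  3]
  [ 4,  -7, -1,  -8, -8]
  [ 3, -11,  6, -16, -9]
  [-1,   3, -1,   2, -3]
A Jordan chain for λ = -5 of length 3:
v_1 = (5, 0, 5, 0, 5)ᵀ
v_2 = (1, 5, -7, -11, 3)ᵀ
v_3 = (0, 1, 0, 0, 0)ᵀ

Let N = A − (-5)·I. We want v_3 with N^3 v_3 = 0 but N^2 v_3 ≠ 0; then v_{j-1} := N · v_j for j = 3, …, 2.

Pick v_3 = (0, 1, 0, 0, 0)ᵀ.
Then v_2 = N · v_3 = (1, 5, -7, -11, 3)ᵀ.
Then v_1 = N · v_2 = (5, 0, 5, 0, 5)ᵀ.

Sanity check: (A − (-5)·I) v_1 = (0, 0, 0, 0, 0)ᵀ = 0. ✓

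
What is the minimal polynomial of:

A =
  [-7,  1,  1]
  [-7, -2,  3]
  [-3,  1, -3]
x^3 + 12*x^2 + 48*x + 64

The characteristic polynomial is χ_A(x) = (x + 4)^3, so the eigenvalues are known. The minimal polynomial is
  m_A(x) = Π_λ (x − λ)^{k_λ}
where k_λ is the size of the *largest* Jordan block for λ (equivalently, the smallest k with (A − λI)^k v = 0 for every generalised eigenvector v of λ).

  λ = -4: largest Jordan block has size 3, contributing (x + 4)^3

So m_A(x) = (x + 4)^3 = x^3 + 12*x^2 + 48*x + 64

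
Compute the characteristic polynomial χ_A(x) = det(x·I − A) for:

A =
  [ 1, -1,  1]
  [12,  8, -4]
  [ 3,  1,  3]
x^3 - 12*x^2 + 48*x - 64

Expanding det(x·I − A) (e.g. by cofactor expansion or by noting that A is similar to its Jordan form J, which has the same characteristic polynomial as A) gives
  χ_A(x) = x^3 - 12*x^2 + 48*x - 64
which factors as (x - 4)^3. The eigenvalues (with algebraic multiplicities) are λ = 4 with multiplicity 3.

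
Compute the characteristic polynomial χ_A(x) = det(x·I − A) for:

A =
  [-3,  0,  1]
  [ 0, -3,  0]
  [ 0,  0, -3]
x^3 + 9*x^2 + 27*x + 27

Expanding det(x·I − A) (e.g. by cofactor expansion or by noting that A is similar to its Jordan form J, which has the same characteristic polynomial as A) gives
  χ_A(x) = x^3 + 9*x^2 + 27*x + 27
which factors as (x + 3)^3. The eigenvalues (with algebraic multiplicities) are λ = -3 with multiplicity 3.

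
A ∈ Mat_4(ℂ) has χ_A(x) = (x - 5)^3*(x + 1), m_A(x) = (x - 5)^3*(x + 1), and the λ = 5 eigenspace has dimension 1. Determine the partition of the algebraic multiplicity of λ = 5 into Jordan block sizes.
Block sizes for λ = 5: [3]

Step 1 — from the characteristic polynomial, algebraic multiplicity of λ = 5 is 3. From dim ker(A − (5)·I) = 1, there are exactly 1 Jordan blocks for λ = 5.
Step 2 — from the minimal polynomial, the factor (x − 5)^3 tells us the largest block for λ = 5 has size 3.
Step 3 — with total size 3, 1 blocks, and largest block 3, the block sizes (in nonincreasing order) are [3].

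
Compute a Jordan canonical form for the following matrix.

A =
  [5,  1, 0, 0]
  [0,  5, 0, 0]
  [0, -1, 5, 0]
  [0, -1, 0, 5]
J_2(5) ⊕ J_1(5) ⊕ J_1(5)

The characteristic polynomial is
  det(x·I − A) = x^4 - 20*x^3 + 150*x^2 - 500*x + 625 = (x - 5)^4

Eigenvalues and multiplicities (the geometric multiplicity of λ is n − rank(A − λI), which equals the number of Jordan blocks for λ):
  λ = 5: algebraic multiplicity = 4, geometric multiplicity = 3

Determining the block sizes for each eigenvalue:
  λ = 5: 3 blocks summing to 4 forces exactly one block of size 2 and the rest size 1 → block sizes [2, 1, 1]

Assembling the blocks gives a Jordan form
J =
  [5, 1, 0, 0]
  [0, 5, 0, 0]
  [0, 0, 5, 0]
  [0, 0, 0, 5]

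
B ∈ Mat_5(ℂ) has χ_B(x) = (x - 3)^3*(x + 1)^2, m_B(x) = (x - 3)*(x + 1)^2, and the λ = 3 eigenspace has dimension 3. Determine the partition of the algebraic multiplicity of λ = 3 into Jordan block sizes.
Block sizes for λ = 3: [1, 1, 1]

Step 1 — from the characteristic polynomial, algebraic multiplicity of λ = 3 is 3. From dim ker(B − (3)·I) = 3, there are exactly 3 Jordan blocks for λ = 3.
Step 2 — from the minimal polynomial, the factor (x − 3) tells us the largest block for λ = 3 has size 1.
Step 3 — with total size 3, 3 blocks, and largest block 1, the block sizes (in nonincreasing order) are [1, 1, 1].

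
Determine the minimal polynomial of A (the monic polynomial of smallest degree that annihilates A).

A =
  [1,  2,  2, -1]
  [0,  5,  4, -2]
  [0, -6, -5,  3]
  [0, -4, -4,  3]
x^2 - 2*x + 1

The characteristic polynomial is χ_A(x) = (x - 1)^4, so the eigenvalues are known. The minimal polynomial is
  m_A(x) = Π_λ (x − λ)^{k_λ}
where k_λ is the size of the *largest* Jordan block for λ (equivalently, the smallest k with (A − λI)^k v = 0 for every generalised eigenvector v of λ).

  λ = 1: largest Jordan block has size 2, contributing (x − 1)^2

So m_A(x) = (x - 1)^2 = x^2 - 2*x + 1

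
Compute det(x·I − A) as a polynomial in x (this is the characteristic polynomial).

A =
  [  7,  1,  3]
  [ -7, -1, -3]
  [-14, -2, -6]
x^3

Expanding det(x·I − A) (e.g. by cofactor expansion or by noting that A is similar to its Jordan form J, which has the same characteristic polynomial as A) gives
  χ_A(x) = x^3
which factors as x^3. The eigenvalues (with algebraic multiplicities) are λ = 0 with multiplicity 3.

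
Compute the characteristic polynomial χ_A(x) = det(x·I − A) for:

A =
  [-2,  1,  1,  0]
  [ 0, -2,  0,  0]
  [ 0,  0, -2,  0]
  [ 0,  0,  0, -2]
x^4 + 8*x^3 + 24*x^2 + 32*x + 16

Expanding det(x·I − A) (e.g. by cofactor expansion or by noting that A is similar to its Jordan form J, which has the same characteristic polynomial as A) gives
  χ_A(x) = x^4 + 8*x^3 + 24*x^2 + 32*x + 16
which factors as (x + 2)^4. The eigenvalues (with algebraic multiplicities) are λ = -2 with multiplicity 4.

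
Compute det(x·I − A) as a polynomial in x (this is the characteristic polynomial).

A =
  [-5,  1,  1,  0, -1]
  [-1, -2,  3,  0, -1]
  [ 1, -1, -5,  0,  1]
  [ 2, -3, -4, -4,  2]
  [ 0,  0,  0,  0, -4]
x^5 + 20*x^4 + 160*x^3 + 640*x^2 + 1280*x + 1024

Expanding det(x·I − A) (e.g. by cofactor expansion or by noting that A is similar to its Jordan form J, which has the same characteristic polynomial as A) gives
  χ_A(x) = x^5 + 20*x^4 + 160*x^3 + 640*x^2 + 1280*x + 1024
which factors as (x + 4)^5. The eigenvalues (with algebraic multiplicities) are λ = -4 with multiplicity 5.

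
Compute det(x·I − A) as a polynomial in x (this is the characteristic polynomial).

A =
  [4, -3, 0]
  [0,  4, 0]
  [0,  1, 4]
x^3 - 12*x^2 + 48*x - 64

Expanding det(x·I − A) (e.g. by cofactor expansion or by noting that A is similar to its Jordan form J, which has the same characteristic polynomial as A) gives
  χ_A(x) = x^3 - 12*x^2 + 48*x - 64
which factors as (x - 4)^3. The eigenvalues (with algebraic multiplicities) are λ = 4 with multiplicity 3.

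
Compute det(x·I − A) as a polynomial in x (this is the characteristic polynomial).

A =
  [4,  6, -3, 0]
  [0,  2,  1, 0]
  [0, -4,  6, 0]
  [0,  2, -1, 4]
x^4 - 16*x^3 + 96*x^2 - 256*x + 256

Expanding det(x·I − A) (e.g. by cofactor expansion or by noting that A is similar to its Jordan form J, which has the same characteristic polynomial as A) gives
  χ_A(x) = x^4 - 16*x^3 + 96*x^2 - 256*x + 256
which factors as (x - 4)^4. The eigenvalues (with algebraic multiplicities) are λ = 4 with multiplicity 4.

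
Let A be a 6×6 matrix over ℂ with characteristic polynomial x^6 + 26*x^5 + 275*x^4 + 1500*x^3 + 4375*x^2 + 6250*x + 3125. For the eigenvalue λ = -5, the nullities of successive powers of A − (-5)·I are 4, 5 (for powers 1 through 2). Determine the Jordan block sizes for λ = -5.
Block sizes for λ = -5: [2, 1, 1, 1]

From the dimensions of kernels of powers, the number of Jordan blocks of size at least j is d_j − d_{j−1} where d_j = dim ker(N^j) (with d_0 = 0). Computing the differences gives [4, 1].
The number of blocks of size exactly k is (#blocks of size ≥ k) − (#blocks of size ≥ k + 1), so the partition is: 3 block(s) of size 1, 1 block(s) of size 2.
In nonincreasing order the block sizes are [2, 1, 1, 1].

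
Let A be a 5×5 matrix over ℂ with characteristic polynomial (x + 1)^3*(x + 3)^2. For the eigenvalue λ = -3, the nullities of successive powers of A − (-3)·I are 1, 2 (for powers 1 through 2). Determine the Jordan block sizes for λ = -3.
Block sizes for λ = -3: [2]

From the dimensions of kernels of powers, the number of Jordan blocks of size at least j is d_j − d_{j−1} where d_j = dim ker(N^j) (with d_0 = 0). Computing the differences gives [1, 1].
The number of blocks of size exactly k is (#blocks of size ≥ k) − (#blocks of size ≥ k + 1), so the partition is: 1 block(s) of size 2.
In nonincreasing order the block sizes are [2].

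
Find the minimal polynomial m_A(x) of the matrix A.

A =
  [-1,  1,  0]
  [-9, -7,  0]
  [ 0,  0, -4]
x^2 + 8*x + 16

The characteristic polynomial is χ_A(x) = (x + 4)^3, so the eigenvalues are known. The minimal polynomial is
  m_A(x) = Π_λ (x − λ)^{k_λ}
where k_λ is the size of the *largest* Jordan block for λ (equivalently, the smallest k with (A − λI)^k v = 0 for every generalised eigenvector v of λ).

  λ = -4: largest Jordan block has size 2, contributing (x + 4)^2

So m_A(x) = (x + 4)^2 = x^2 + 8*x + 16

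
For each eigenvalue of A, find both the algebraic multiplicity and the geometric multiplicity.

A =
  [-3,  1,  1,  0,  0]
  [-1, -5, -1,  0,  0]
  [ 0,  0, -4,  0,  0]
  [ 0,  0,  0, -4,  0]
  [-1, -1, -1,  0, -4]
λ = -4: alg = 5, geom = 4

Step 1 — factor the characteristic polynomial to read off the algebraic multiplicities:
  χ_A(x) = (x + 4)^5

Step 2 — compute geometric multiplicities via the rank-nullity identity g(λ) = n − rank(A − λI):
  rank(A − (-4)·I) = 1, so dim ker(A − (-4)·I) = n − 1 = 4

Summary:
  λ = -4: algebraic multiplicity = 5, geometric multiplicity = 4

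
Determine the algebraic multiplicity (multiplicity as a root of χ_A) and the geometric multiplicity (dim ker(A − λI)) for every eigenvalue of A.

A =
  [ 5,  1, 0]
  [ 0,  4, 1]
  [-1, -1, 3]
λ = 4: alg = 3, geom = 1

Step 1 — factor the characteristic polynomial to read off the algebraic multiplicities:
  χ_A(x) = (x - 4)^3

Step 2 — compute geometric multiplicities via the rank-nullity identity g(λ) = n − rank(A − λI):
  rank(A − (4)·I) = 2, so dim ker(A − (4)·I) = n − 2 = 1

Summary:
  λ = 4: algebraic multiplicity = 3, geometric multiplicity = 1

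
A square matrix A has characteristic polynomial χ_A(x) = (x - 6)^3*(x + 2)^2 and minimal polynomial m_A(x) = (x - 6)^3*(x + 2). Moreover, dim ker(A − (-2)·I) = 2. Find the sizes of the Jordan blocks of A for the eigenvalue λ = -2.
Block sizes for λ = -2: [1, 1]

Step 1 — from the characteristic polynomial, algebraic multiplicity of λ = -2 is 2. From dim ker(A − (-2)·I) = 2, there are exactly 2 Jordan blocks for λ = -2.
Step 2 — from the minimal polynomial, the factor (x + 2) tells us the largest block for λ = -2 has size 1.
Step 3 — with total size 2, 2 blocks, and largest block 1, the block sizes (in nonincreasing order) are [1, 1].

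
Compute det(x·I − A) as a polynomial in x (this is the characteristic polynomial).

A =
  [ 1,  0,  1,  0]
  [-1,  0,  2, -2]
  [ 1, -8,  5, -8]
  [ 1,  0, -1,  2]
x^4 - 8*x^3 + 24*x^2 - 32*x + 16

Expanding det(x·I − A) (e.g. by cofactor expansion or by noting that A is similar to its Jordan form J, which has the same characteristic polynomial as A) gives
  χ_A(x) = x^4 - 8*x^3 + 24*x^2 - 32*x + 16
which factors as (x - 2)^4. The eigenvalues (with algebraic multiplicities) are λ = 2 with multiplicity 4.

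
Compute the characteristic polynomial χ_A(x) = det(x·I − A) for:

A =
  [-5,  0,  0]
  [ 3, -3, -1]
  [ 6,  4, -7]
x^3 + 15*x^2 + 75*x + 125

Expanding det(x·I − A) (e.g. by cofactor expansion or by noting that A is similar to its Jordan form J, which has the same characteristic polynomial as A) gives
  χ_A(x) = x^3 + 15*x^2 + 75*x + 125
which factors as (x + 5)^3. The eigenvalues (with algebraic multiplicities) are λ = -5 with multiplicity 3.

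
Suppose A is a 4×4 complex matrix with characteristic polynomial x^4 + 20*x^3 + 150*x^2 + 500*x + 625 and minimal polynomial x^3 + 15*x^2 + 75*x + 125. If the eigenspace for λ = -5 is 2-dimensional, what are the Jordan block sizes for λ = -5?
Block sizes for λ = -5: [3, 1]

Step 1 — from the characteristic polynomial, algebraic multiplicity of λ = -5 is 4. From dim ker(A − (-5)·I) = 2, there are exactly 2 Jordan blocks for λ = -5.
Step 2 — from the minimal polynomial, the factor (x + 5)^3 tells us the largest block for λ = -5 has size 3.
Step 3 — with total size 4, 2 blocks, and largest block 3, the block sizes (in nonincreasing order) are [3, 1].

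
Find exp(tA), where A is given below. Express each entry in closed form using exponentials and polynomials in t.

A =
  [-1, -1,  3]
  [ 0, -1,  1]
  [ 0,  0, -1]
e^{tA} =
  [exp(-t), -t*exp(-t), -t^2*exp(-t)/2 + 3*t*exp(-t)]
  [0, exp(-t), t*exp(-t)]
  [0, 0, exp(-t)]

Strategy: write A = P · J · P⁻¹ where J is a Jordan canonical form, so e^{tA} = P · e^{tJ} · P⁻¹, and e^{tJ} can be computed block-by-block.

A has Jordan form
J =
  [-1,  1,  0]
  [ 0, -1,  1]
  [ 0,  0, -1]
(up to reordering of blocks).

Per-block formulas:
  For a 3×3 Jordan block J_3(-1): exp(t · J_3(-1)) = e^(-1t)·(I + t·N + (t^2/2)·N^2), where N is the 3×3 nilpotent shift.

After assembling e^{tJ} and conjugating by P, we get:

e^{tA} =
  [exp(-t), -t*exp(-t), -t^2*exp(-t)/2 + 3*t*exp(-t)]
  [0, exp(-t), t*exp(-t)]
  [0, 0, exp(-t)]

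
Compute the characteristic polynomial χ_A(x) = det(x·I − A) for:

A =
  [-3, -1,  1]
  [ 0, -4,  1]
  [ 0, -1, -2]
x^3 + 9*x^2 + 27*x + 27

Expanding det(x·I − A) (e.g. by cofactor expansion or by noting that A is similar to its Jordan form J, which has the same characteristic polynomial as A) gives
  χ_A(x) = x^3 + 9*x^2 + 27*x + 27
which factors as (x + 3)^3. The eigenvalues (with algebraic multiplicities) are λ = -3 with multiplicity 3.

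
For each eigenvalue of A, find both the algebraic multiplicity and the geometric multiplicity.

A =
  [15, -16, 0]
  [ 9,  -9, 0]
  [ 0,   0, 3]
λ = 3: alg = 3, geom = 2

Step 1 — factor the characteristic polynomial to read off the algebraic multiplicities:
  χ_A(x) = (x - 3)^3

Step 2 — compute geometric multiplicities via the rank-nullity identity g(λ) = n − rank(A − λI):
  rank(A − (3)·I) = 1, so dim ker(A − (3)·I) = n − 1 = 2

Summary:
  λ = 3: algebraic multiplicity = 3, geometric multiplicity = 2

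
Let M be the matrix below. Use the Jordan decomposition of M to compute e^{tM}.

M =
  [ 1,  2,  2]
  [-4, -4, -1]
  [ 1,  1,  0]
e^{tM} =
  [-t^2*exp(-t) + 2*t*exp(-t) + exp(-t), 2*t*exp(-t), 2*t^2*exp(-t) + 2*t*exp(-t)]
  [3*t^2*exp(-t)/2 - 4*t*exp(-t), -3*t*exp(-t) + exp(-t), -3*t^2*exp(-t) - t*exp(-t)]
  [-t^2*exp(-t)/2 + t*exp(-t), t*exp(-t), t^2*exp(-t) + t*exp(-t) + exp(-t)]

Strategy: write M = P · J · P⁻¹ where J is a Jordan canonical form, so e^{tM} = P · e^{tJ} · P⁻¹, and e^{tJ} can be computed block-by-block.

M has Jordan form
J =
  [-1,  1,  0]
  [ 0, -1,  1]
  [ 0,  0, -1]
(up to reordering of blocks).

Per-block formulas:
  For a 3×3 Jordan block J_3(-1): exp(t · J_3(-1)) = e^(-1t)·(I + t·N + (t^2/2)·N^2), where N is the 3×3 nilpotent shift.

After assembling e^{tJ} and conjugating by P, we get:

e^{tM} =
  [-t^2*exp(-t) + 2*t*exp(-t) + exp(-t), 2*t*exp(-t), 2*t^2*exp(-t) + 2*t*exp(-t)]
  [3*t^2*exp(-t)/2 - 4*t*exp(-t), -3*t*exp(-t) + exp(-t), -3*t^2*exp(-t) - t*exp(-t)]
  [-t^2*exp(-t)/2 + t*exp(-t), t*exp(-t), t^2*exp(-t) + t*exp(-t) + exp(-t)]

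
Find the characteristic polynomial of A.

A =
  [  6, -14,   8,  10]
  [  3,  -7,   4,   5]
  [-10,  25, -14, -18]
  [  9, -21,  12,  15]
x^4

Expanding det(x·I − A) (e.g. by cofactor expansion or by noting that A is similar to its Jordan form J, which has the same characteristic polynomial as A) gives
  χ_A(x) = x^4
which factors as x^4. The eigenvalues (with algebraic multiplicities) are λ = 0 with multiplicity 4.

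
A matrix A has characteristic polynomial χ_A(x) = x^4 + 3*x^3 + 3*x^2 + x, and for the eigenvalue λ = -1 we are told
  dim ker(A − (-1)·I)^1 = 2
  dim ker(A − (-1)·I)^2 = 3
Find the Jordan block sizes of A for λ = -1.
Block sizes for λ = -1: [2, 1]

From the dimensions of kernels of powers, the number of Jordan blocks of size at least j is d_j − d_{j−1} where d_j = dim ker(N^j) (with d_0 = 0). Computing the differences gives [2, 1].
The number of blocks of size exactly k is (#blocks of size ≥ k) − (#blocks of size ≥ k + 1), so the partition is: 1 block(s) of size 1, 1 block(s) of size 2.
In nonincreasing order the block sizes are [2, 1].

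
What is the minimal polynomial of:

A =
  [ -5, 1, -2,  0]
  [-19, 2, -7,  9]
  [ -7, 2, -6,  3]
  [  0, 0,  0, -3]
x^3 + 9*x^2 + 27*x + 27

The characteristic polynomial is χ_A(x) = (x + 3)^4, so the eigenvalues are known. The minimal polynomial is
  m_A(x) = Π_λ (x − λ)^{k_λ}
where k_λ is the size of the *largest* Jordan block for λ (equivalently, the smallest k with (A − λI)^k v = 0 for every generalised eigenvector v of λ).

  λ = -3: largest Jordan block has size 3, contributing (x + 3)^3

So m_A(x) = (x + 3)^3 = x^3 + 9*x^2 + 27*x + 27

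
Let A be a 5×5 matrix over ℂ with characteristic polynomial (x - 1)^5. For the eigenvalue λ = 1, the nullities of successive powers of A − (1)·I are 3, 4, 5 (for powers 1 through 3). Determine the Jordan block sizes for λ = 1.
Block sizes for λ = 1: [3, 1, 1]

From the dimensions of kernels of powers, the number of Jordan blocks of size at least j is d_j − d_{j−1} where d_j = dim ker(N^j) (with d_0 = 0). Computing the differences gives [3, 1, 1].
The number of blocks of size exactly k is (#blocks of size ≥ k) − (#blocks of size ≥ k + 1), so the partition is: 2 block(s) of size 1, 1 block(s) of size 3.
In nonincreasing order the block sizes are [3, 1, 1].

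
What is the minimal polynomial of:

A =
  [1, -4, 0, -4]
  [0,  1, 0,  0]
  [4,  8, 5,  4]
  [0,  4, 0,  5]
x^2 - 6*x + 5

The characteristic polynomial is χ_A(x) = (x - 5)^2*(x - 1)^2, so the eigenvalues are known. The minimal polynomial is
  m_A(x) = Π_λ (x − λ)^{k_λ}
where k_λ is the size of the *largest* Jordan block for λ (equivalently, the smallest k with (A − λI)^k v = 0 for every generalised eigenvector v of λ).

  λ = 1: largest Jordan block has size 1, contributing (x − 1)
  λ = 5: largest Jordan block has size 1, contributing (x − 5)

So m_A(x) = (x - 5)*(x - 1) = x^2 - 6*x + 5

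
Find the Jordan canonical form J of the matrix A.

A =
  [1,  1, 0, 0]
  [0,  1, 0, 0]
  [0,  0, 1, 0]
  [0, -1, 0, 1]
J_2(1) ⊕ J_1(1) ⊕ J_1(1)

The characteristic polynomial is
  det(x·I − A) = x^4 - 4*x^3 + 6*x^2 - 4*x + 1 = (x - 1)^4

Eigenvalues and multiplicities (the geometric multiplicity of λ is n − rank(A − λI), which equals the number of Jordan blocks for λ):
  λ = 1: algebraic multiplicity = 4, geometric multiplicity = 3

Determining the block sizes for each eigenvalue:
  λ = 1: 3 blocks summing to 4 forces exactly one block of size 2 and the rest size 1 → block sizes [2, 1, 1]

Assembling the blocks gives a Jordan form
J =
  [1, 1, 0, 0]
  [0, 1, 0, 0]
  [0, 0, 1, 0]
  [0, 0, 0, 1]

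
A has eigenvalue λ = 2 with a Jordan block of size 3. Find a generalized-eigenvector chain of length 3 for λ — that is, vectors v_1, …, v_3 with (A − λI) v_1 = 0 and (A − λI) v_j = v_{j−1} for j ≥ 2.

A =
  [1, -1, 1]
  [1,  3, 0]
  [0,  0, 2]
A Jordan chain for λ = 2 of length 3:
v_1 = (-1, 1, 0)ᵀ
v_2 = (1, 0, 0)ᵀ
v_3 = (0, 0, 1)ᵀ

Let N = A − (2)·I. We want v_3 with N^3 v_3 = 0 but N^2 v_3 ≠ 0; then v_{j-1} := N · v_j for j = 3, …, 2.

Pick v_3 = (0, 0, 1)ᵀ.
Then v_2 = N · v_3 = (1, 0, 0)ᵀ.
Then v_1 = N · v_2 = (-1, 1, 0)ᵀ.

Sanity check: (A − (2)·I) v_1 = (0, 0, 0)ᵀ = 0. ✓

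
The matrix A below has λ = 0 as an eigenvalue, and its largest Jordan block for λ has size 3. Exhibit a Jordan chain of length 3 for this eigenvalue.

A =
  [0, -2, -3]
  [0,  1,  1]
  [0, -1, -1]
A Jordan chain for λ = 0 of length 3:
v_1 = (1, 0, 0)ᵀ
v_2 = (-2, 1, -1)ᵀ
v_3 = (0, 1, 0)ᵀ

Let N = A − (0)·I. We want v_3 with N^3 v_3 = 0 but N^2 v_3 ≠ 0; then v_{j-1} := N · v_j for j = 3, …, 2.

Pick v_3 = (0, 1, 0)ᵀ.
Then v_2 = N · v_3 = (-2, 1, -1)ᵀ.
Then v_1 = N · v_2 = (1, 0, 0)ᵀ.

Sanity check: (A − (0)·I) v_1 = (0, 0, 0)ᵀ = 0. ✓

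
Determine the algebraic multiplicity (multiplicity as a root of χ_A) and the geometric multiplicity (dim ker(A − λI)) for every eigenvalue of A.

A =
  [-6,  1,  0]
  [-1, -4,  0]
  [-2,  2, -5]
λ = -5: alg = 3, geom = 2

Step 1 — factor the characteristic polynomial to read off the algebraic multiplicities:
  χ_A(x) = (x + 5)^3

Step 2 — compute geometric multiplicities via the rank-nullity identity g(λ) = n − rank(A − λI):
  rank(A − (-5)·I) = 1, so dim ker(A − (-5)·I) = n − 1 = 2

Summary:
  λ = -5: algebraic multiplicity = 3, geometric multiplicity = 2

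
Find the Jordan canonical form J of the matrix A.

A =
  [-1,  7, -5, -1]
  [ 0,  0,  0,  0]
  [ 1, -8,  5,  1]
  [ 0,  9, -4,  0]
J_2(0) ⊕ J_2(2)

The characteristic polynomial is
  det(x·I − A) = x^4 - 4*x^3 + 4*x^2 = x^2*(x - 2)^2

Eigenvalues and multiplicities (the geometric multiplicity of λ is n − rank(A − λI), which equals the number of Jordan blocks for λ):
  λ = 0: algebraic multiplicity = 2, geometric multiplicity = 1
  λ = 2: algebraic multiplicity = 2, geometric multiplicity = 1

Determining the block sizes for each eigenvalue:
  λ = 0: one block (gm = 1), so the single block has size am = 2 → block sizes [2]
  λ = 2: one block (gm = 1), so the single block has size am = 2 → block sizes [2]

Assembling the blocks gives a Jordan form
J =
  [0, 1, 0, 0]
  [0, 0, 0, 0]
  [0, 0, 2, 1]
  [0, 0, 0, 2]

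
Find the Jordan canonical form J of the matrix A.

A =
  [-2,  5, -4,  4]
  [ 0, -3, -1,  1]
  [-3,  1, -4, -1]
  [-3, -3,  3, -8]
J_2(-5) ⊕ J_1(-5) ⊕ J_1(-2)

The characteristic polynomial is
  det(x·I − A) = x^4 + 17*x^3 + 105*x^2 + 275*x + 250 = (x + 2)*(x + 5)^3

Eigenvalues and multiplicities (the geometric multiplicity of λ is n − rank(A − λI), which equals the number of Jordan blocks for λ):
  λ = -5: algebraic multiplicity = 3, geometric multiplicity = 2
  λ = -2: algebraic multiplicity = 1, geometric multiplicity = 1

Determining the block sizes for each eigenvalue:
  λ = -5: 2 blocks summing to 3 forces exactly one block of size 2 and the rest size 1 → block sizes [2, 1]
  λ = -2: one block (gm = 1), so the single block has size am = 1 → block sizes [1]

Assembling the blocks gives a Jordan form
J =
  [-5,  1,  0,  0]
  [ 0, -5,  0,  0]
  [ 0,  0, -5,  0]
  [ 0,  0,  0, -2]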